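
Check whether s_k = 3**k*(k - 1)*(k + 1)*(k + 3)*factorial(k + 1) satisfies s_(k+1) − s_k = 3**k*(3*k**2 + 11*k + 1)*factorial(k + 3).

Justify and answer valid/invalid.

Invalid: residual -3**k*(3*k**3 + 17*k**2 + 22*k + 3)*factorial(k + 1) ≠ 0.

s_(k+1) = 3**(k + 1)*k*(k + 2)*(k + 4)*factorial(k + 2)
s_(k+1) − s_k = 3**k*(3*k**4 + 23*k**3 + 57*k**2 + 49*k + 3)*factorial(k + 1)
(s_(k+1) − s_k) − t_k = -3**k*(3*k**3 + 17*k**2 + 22*k + 3)*factorial(k + 1)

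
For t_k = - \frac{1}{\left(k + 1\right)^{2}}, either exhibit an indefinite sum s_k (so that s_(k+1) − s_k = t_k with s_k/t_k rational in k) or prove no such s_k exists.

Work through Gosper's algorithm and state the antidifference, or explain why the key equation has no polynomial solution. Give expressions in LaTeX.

Compute t_(k+1)/t_k: get (k + 1)**2/(k + 2)**2.
Factor: A=k**2 + 2*k + 1; B=k**2 + 4*k + 4; C=1.
Set up (k**2 + 2*k + 1)·f(k+1) − (k**2 + 2*k + 1)·f(k) − (1) = 0.
deg f ≤ 0 (via 2,2,0).
f = c0 ⇒ A·f(k+1) − B(k−1)·f(k) − C = -1. The system {-1 = 0} is inconsistent; no antidifference.

none — t_k is not Gosper-summable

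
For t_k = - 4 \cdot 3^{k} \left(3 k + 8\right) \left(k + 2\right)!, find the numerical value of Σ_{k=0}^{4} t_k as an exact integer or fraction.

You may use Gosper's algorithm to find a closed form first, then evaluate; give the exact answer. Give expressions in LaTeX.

Σ = -4898872

Compute t_(k+1)/t_k: get 3*(k + 3)*(3*k + 11)/(3*k + 8).
A = 3*k + 9, B = 1, C = k + 8/3.
Need (3*k + 9)·f(k+1) − (1)·f(k) = k + 8/3.
d = 0 from the (1,0,1) case.
Match coefficients ⇒ f(k) = 1/3.
Then R = B(k−1)f/C = 1/(3*k + 8), so s_k = R(k)·t_k = -4*3**k*factorial(k + 2).
Verify: -4*3**k*(3*k + 8)*factorial(k + 2) matches t_k.
Evaluate s at k=5 and k=0: -4898880 and -8; difference -4898872.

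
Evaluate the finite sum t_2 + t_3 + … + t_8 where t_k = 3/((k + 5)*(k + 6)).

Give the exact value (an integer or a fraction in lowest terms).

Σ = 3/14

Ratio r(k) = (k + 5)/(k + 7).
So A=k + 5 and B=k + 7, with C=1.
Set up (k + 5)·f(k+1) − (k + 6)·f(k) − (1) = 0.
From deg A=1, deg B=1, deg C=0: d=1.
Coefficient equations give f(k) = k/5.
Certificate R = B(k−1)f/C = k*(k + 6)/5 gives s_k = 3*k/(5*(k + 5)).
Δs = 3/(k**2 + 11*k + 30), as required.
Telescoping: Σ = s_(9) − s_(2) = 27/70 − (6/35) = 3/14.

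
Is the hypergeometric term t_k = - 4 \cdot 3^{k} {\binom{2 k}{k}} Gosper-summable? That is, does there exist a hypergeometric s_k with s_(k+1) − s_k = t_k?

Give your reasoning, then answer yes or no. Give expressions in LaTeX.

Compute t_(k+1)/t_k: get 6*(2*k + 1)/(k + 1).
Normal form (A,B,C) = (12*k + 6, k + 1, 1).
Set up (12*k + 6)·f(k+1) − (k)·f(k) − (1) = 0.
deg f ≤ -1 (via 1,1,0).
Bound -1 < 0, so the key equation has no polynomial solution.

No; the degree bound rules out any f.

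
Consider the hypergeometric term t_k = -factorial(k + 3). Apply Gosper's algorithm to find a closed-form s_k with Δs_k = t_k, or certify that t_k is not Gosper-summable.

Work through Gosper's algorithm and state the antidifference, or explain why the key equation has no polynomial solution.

none (Gosper's algorithm certifies no s_k)

Step 1: r(k) = k + 4.
So A=k + 4 and B=1, with C=1.
Key eq: (k + 4)·f(k+1) = (1)·f(k) + (1).
Bound: deg f ≤ -1.
Negative degree bound (-1): no f exists, t_k not Gosper-summable.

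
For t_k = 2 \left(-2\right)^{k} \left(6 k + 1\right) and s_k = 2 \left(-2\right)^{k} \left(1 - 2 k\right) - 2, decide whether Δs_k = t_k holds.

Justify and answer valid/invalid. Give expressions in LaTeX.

s_(k+1) = 4*(-2)**k*(2*k + 1) - 2
s_(k+1) − s_k = 2*(-2)**k*(6*k + 1)
(s_(k+1) − s_k) − t_k = 0

Valid: the claim telescopes to t_k.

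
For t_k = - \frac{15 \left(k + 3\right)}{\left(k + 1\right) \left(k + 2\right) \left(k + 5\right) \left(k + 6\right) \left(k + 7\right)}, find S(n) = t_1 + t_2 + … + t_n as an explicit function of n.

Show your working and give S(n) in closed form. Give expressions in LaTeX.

Ratio r(k) = (k + 1)*(k + 4)*(k + 5)/((k + 3)**2*(k + 8)).
Take A(k)=k + 1, B(k)=k + 8, C(k)=k**3 + 10*k**2 + 33*k + 36.
Key eq: (k + 1)·f(k+1) = (k + 7)·f(k) + (k**3 + 10*k**2 + 33*k + 36).
d = 6 from the (1,1,3) case.
Solve for f: f(k) = k*(k + 2)*(k + 3)*(k + 4)*(k**2 + 12*k + 41)/90 (degree 6 ≤ 6).
R(k) = B(k−1)·f(k)/C(k) = k*(k + 2)*(k + 7)*(k**2 + 12*k + 41)/(90*(k + 3)); s_k = R·t_k = k*(-k**2 - 12*k - 41)/(6*(k**3 + 12*k**2 + 41*k + 30)).
Δs = 15*(-k - 3)/(k**5 + 21*k**4 + 163*k**3 + 567*k**2 + 844*k + 420), as required.
Telescope: S(n) = s_(n+1) − s_(1) = (-n**3 - 15*n**2 - 68*n - 54)/(6*(n**3 + 15*n**2 + 68*n + 84)) − (-3/28) = 5*n*(-n**2 - 15*n - 68)/(84*(n**3 + 15*n**2 + 68*n + 84)).

S(n) = \frac{5 n \left(- n^{2} - 15 n - 68\right)}{84 \left(n^{3} + 15 n^{2} + 68 n + 84\right)}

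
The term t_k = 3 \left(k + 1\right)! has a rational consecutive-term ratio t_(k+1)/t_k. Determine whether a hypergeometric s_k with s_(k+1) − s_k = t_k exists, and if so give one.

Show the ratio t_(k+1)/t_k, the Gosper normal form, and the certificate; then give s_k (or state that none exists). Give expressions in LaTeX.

t_(k+1)/t_k = k + 2.
Normal form (A,B,C) = (k + 2, 1, 1).
Set up (k + 2)·f(k+1) − (1)·f(k) − (1) = 0.
Degrees (1,0,0) ⇒ d ≤ -1.
Negative degree bound (-1): no f exists, t_k not Gosper-summable.

no hypergeometric antidifference exists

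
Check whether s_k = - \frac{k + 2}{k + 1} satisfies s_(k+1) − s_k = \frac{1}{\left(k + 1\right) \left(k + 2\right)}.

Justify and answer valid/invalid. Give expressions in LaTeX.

valid; difference matches t_k

s_(k+1) = (-k - 3)/(k + 2)
s_(k+1) − s_k = 1/(k**2 + 3*k + 2)
(s_(k+1) − s_k) − t_k = 0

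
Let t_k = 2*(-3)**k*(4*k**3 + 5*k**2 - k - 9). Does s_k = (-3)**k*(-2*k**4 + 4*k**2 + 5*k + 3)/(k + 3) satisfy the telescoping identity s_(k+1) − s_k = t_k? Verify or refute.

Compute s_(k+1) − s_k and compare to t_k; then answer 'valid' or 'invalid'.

s_(k+1) = (-3)**(k + 1)*(5*k - 2*(k + 1)**4 + 4*(k + 1)**2 + 8)/(k + 4)
s_(k+1) − s_k = (-3)**k*(8*k**5 + 50*k**4 + 92*k**3 + 36*k**2 - 98*k - 102)/(k**2 + 7*k + 12)
(s_(k+1) − s_k) − t_k = (-3)**k*(-16*k**4 - 72*k**3 - 52*k**2 + 52*k + 114)/(k**2 + 7*k + 12)

Invalid: residual (-3)**k*(-16*k**4 - 72*k**3 - 52*k**2 + 52*k + 114)/(k**2 + 7*k + 12) ≠ 0.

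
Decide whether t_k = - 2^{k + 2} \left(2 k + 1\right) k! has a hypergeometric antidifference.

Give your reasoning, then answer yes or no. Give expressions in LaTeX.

Ratio r(k) = 2*(k + 1)*(2*k + 3)/(2*k + 1).
Gosper form: A/B · C(k+1)/C(k) with A=2*k + 2, B=1, C=k + 1/2.
Set up (2*k + 2)·f(k+1) − (1)·f(k) − (k + 1/2) = 0.
deg f ≤ 0 (via 1,0,1).
Match coefficients ⇒ f(k) = 1/2.
Certificate R = B(k−1)f/C = 1/(2*k + 1) gives s_k = -2**(k + 2)*factorial(k).
s_(k+1) − s_k = -2**(k + 2)*(2*k + 1)*factorial(k) = t_k.

Yes. s_k = - 2^{k + 2} k!.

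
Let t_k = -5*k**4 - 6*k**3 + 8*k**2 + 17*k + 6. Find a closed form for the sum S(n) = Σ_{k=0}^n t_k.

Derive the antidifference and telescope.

S(n) = -n**5 - 4*n**4 - 2*n**3 + 11*n**2 + 16*n + 6

r(k) = (5*k**4 + 26*k**3 + 40*k**2 + 5*k - 20)/(5*k**4 + 6*k**3 - 8*k**2 - 17*k - 6) after simplifying.
So A=1 and B=1, with C=k**4 + 6*k**3/5 - 8*k**2/5 - 17*k/5 - 6/5.
Key eq: (1)·f(k+1) = (1)·f(k) + (k**4 + 6*k**3/5 - 8*k**2/5 - 17*k/5 - 6/5).
Bound: deg f ≤ 5.
Solve for f: f(k) = k*(k**4 - k**3 - 4*k**2 - 3*k + 1)/5 (degree 5 ≤ 5).
Get s_k = R·t_k = k*(-k**4 + k**3 + 4*k**2 + 3*k - 1) with R(k) = B(k−1)f(k)/C(k) = k*(k**4 - k**3 - 4*k**2 - 3*k + 1)/(5*k**4 + 6*k**3 - 8*k**2 - 17*k - 6).
Verify: -5*k**4 - 6*k**3 + 8*k**2 + 17*k + 6 matches t_k.
Evaluate: s_(n+1) = -n**5 - 4*n**4 - 2*n**3 + 11*n**2 + 16*n + 6; subtract s_(0) = 0 ⇒ S(n) = -n**5 - 4*n**4 - 2*n**3 + 11*n**2 + 16*n + 6.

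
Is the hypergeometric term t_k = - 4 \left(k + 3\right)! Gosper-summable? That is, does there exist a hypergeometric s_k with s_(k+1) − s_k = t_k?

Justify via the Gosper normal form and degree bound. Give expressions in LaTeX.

No; the degree bound rules out any f.

Step 1: r(k) = k + 4.
A = k + 4, B = 1, C = 1.
Set up (k + 4)·f(k+1) − (1)·f(k) − (1) = 0.
d = -1 from the (1,0,0) case.
d = -1 < 0 ⇒ no nonzero polynomial f; not summable.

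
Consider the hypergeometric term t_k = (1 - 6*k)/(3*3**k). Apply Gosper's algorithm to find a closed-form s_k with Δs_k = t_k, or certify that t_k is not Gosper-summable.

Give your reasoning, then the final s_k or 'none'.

Step 1: r(k) = (6*k + 5)/(3*(6*k - 1)).
Normal form (A,B,C) = (1/3, 1, k - 1/6).
Key eq: (1/3)·f(k+1) = (1)·f(k) + (k - 1/6).
Bound: deg f ≤ 1.
Match coefficients ⇒ f(k) = -(3*k + 1)/2.
So s_k = (B(k−1)f/C)·t_k = (-3*(3*k + 1)/(6*k - 1))·t_k = (3*k + 1)/3**k.
Verify: (1 - 6*k)/(3*3**k) matches t_k.

s_k = (3*k + 1)/3**k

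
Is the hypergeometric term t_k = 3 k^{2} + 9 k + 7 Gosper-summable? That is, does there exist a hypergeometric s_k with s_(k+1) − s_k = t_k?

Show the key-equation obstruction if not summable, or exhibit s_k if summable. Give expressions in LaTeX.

Ratio r(k) = (3*k**2 + 15*k + 19)/(3*k**2 + 9*k + 7).
Factor: A=1; B=1; C=k**2 + 3*k + 7/3.
Solve (1)·f(k+1) − (1)·f(k) = k**2 + 3*k + 7/3.
d = 3 from the (0,0,2) case.
Coefficient equations give f(k) = k*(k**2 + 3*k + 3)/3.
Then R = B(k−1)f/C = k*(k**2 + 3*k + 3)/(3*k**2 + 9*k + 7), so s_k = R(k)·t_k = k*(k**2 + 3*k + 3).
Verify: 3*k**2 + 9*k + 7 matches t_k.

Yes. s_k = k \left(k^{2} + 3 k + 3\right).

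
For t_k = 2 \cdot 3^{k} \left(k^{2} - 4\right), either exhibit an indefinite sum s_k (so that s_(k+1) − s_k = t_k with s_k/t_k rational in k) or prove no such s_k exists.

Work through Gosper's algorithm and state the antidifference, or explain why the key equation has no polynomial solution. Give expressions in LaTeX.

s_k = 3^{k} \left(k^{2} - 3 k - 1\right)

Step 1: r(k) = 3*((k + 1)**2 - 4)/(k**2 - 4).
So A=3 and B=1, with C=k**2 - 4.
f must satisfy (3)·f(k+1) − (1)·f(k) = k**2 - 4.
From deg A=0, deg B=0, deg C=2: d=2.
Coefficient equations give f(k) = (k**2 - 3*k - 1)/2.
R(k) = B(k−1)·f(k)/C(k) = (k**2 - 3*k - 1)/(2*(k - 2)*(k + 2)); s_k = R·t_k = 3**k*(k**2 - 3*k - 1).
Check: Δs_k = 2*3**k*(k**2 - 4). ✓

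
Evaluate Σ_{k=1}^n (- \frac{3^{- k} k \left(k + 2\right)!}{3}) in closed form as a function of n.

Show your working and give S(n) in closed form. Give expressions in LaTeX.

S(n) = 2 - \frac{3^{- n} \left(n + 3\right)!}{3}

Compute t_(k+1)/t_k: get (k + 1)*(k + 3)/(3*k).
Factor: A=k/3 + 1; B=1; C=k.
f must satisfy (k/3 + 1)·f(k+1) − (1)·f(k) = k.
From deg A=1, deg B=0, deg C=1: d=0.
Solving with deg f ≤ 0: f(k) = 3.
Then R = B(k−1)f/C = 3/k, so s_k = R(k)·t_k = -factorial(k + 2)/3**k.
Δs = -k*factorial(k + 2)/(3*3**k), as required.
s_(n+1) = -3**(-n - 1)*factorial(n + 3) and s_(1) = -2, so S(n) = 2 - factorial(n + 3)/(3*3**n).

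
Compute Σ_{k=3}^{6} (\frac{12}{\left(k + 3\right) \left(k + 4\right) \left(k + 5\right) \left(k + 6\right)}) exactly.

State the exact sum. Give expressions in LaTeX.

Σ = 41/4620

Compute t_(k+1)/t_k: get (k + 3)/(k + 7).
Normal form (A,B,C) = (k + 3, k + 7, 1).
Set up (k + 3)·f(k+1) − (k + 6)·f(k) − (1) = 0.
From deg A=1, deg B=1, deg C=0: d=3.
A polynomial solution: f(k) = k*(k**2 + 12*k + 47)/180.
Certificate R = B(k−1)f/C = k*(k + 6)*(k**2 + 12*k + 47)/180 gives s_k = k*(k**2 + 12*k + 47)/(15*(k + 3)*(k + 4)*(k + 5)).
Δs = 12/(k**4 + 18*k**3 + 119*k**2 + 342*k + 360), as required.
Evaluate s at k=7 and k=3: 7/110 and 23/420; difference 41/4620.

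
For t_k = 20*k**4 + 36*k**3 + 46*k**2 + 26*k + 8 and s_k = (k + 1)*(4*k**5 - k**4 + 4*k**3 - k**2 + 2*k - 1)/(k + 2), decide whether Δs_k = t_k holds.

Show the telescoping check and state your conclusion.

Invalid: residual (-16*k**5 - 77*k**4 - 114*k**3 - 119*k**2 - 58*k - 17)/(k**2 + 5*k + 6) ≠ 0.

s_(k+1) = (4*k**6 + 27*k**5 + 78*k**4 + 125*k**3 + 118*k**2 + 63*k + 14)/(k + 3)
s_(k+1) − s_k = (20*k**6 + 120*k**5 + 269*k**4 + 358*k**3 + 295*k**2 + 138*k + 31)/(k**2 + 5*k + 6)
(s_(k+1) − s_k) − t_k = (-16*k**5 - 77*k**4 - 114*k**3 - 119*k**2 - 58*k - 17)/(k**2 + 5*k + 6)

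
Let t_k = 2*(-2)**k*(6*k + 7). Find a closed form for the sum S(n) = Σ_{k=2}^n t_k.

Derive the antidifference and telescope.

S(n) = 8*(-2)**n*n + 12*(-2)**n + 40

The ratio is 2*(-6*k - 13)/(6*k + 7).
Gosper form: A/B · C(k+1)/C(k) with A=-2, B=1, C=k + 7/6.
Set up (-2)·f(k+1) − (1)·f(k) − (k + 7/6) = 0.
Degrees (0,0,1) ⇒ d ≤ 1.
Match coefficients ⇒ f(k) = -(2*k + 1)/6.
R(k) = B(k−1)·f(k)/C(k) = -(2*k + 1)/(6*k + 7); s_k = R·t_k = (-2)**(k + 1)*(2*k + 1).
Δs = 2*(-2)**k*(6*k + 7), as required.
Telescope: S(n) = s_(n+1) − s_(2) = (-2)**(n + 2)*(2*n + 3) − (-40) = 8*(-2)**n*n + 12*(-2)**n + 40.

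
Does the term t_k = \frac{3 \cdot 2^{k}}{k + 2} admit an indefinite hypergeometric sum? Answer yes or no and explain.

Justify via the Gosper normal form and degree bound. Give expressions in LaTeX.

Step 1: r(k) = 2*(k + 2)/(k + 3).
Factor: A=2*k + 4; B=k + 3; C=1.
f must satisfy (2*k + 4)·f(k+1) − (k + 2)·f(k) = 1.
Degrees (1,1,0) ⇒ d ≤ -1.
Bound -1 < 0, so the key equation has no polynomial solution.

No; the degree bound rules out any f.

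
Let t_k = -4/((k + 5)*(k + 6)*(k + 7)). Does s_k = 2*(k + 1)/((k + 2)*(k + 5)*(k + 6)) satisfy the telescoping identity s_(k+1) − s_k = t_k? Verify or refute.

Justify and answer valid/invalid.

s_(k+1) = 2*(k + 2)/((k + 3)*(k + 6)*(k + 7))
s_(k+1) − s_k = 2*(-2*k**2 - 7*k - 1)/(k**5 + 23*k**4 + 203*k**3 + 853*k**2 + 1692*k + 1260)
(s_(k+1) − s_k) − t_k = 2*(3*k + 11)/(k**5 + 23*k**4 + 203*k**3 + 853*k**2 + 1692*k + 1260)

Invalid: residual 2*(3*k + 11)/(k**5 + 23*k**4 + 203*k**3 + 853*k**2 + 1692*k + 1260) ≠ 0.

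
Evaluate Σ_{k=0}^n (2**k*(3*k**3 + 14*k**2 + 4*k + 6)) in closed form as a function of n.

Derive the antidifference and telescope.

S(n) = 6*2**n*n**3 + 10*2**n*n**2 + 6*2**n*n + 10*2**n - 4

Compute t_(k+1)/t_k: get 2*(3*k**3 + 23*k**2 + 41*k + 27)/(3*k**3 + 14*k**2 + 4*k + 6).
Gosper form: A/B · C(k+1)/C(k) with A=2, B=1, C=k**3 + 14*k**2/3 + 4*k/3 + 2.
f must satisfy (2)·f(k+1) − (1)·f(k) = k**3 + 14*k**2/3 + 4*k/3 + 2.
deg f ≤ 3 (via 0,0,3).
Coefficient equations give f(k) = (3*k + 2)*(k**2 - 2*k + 2)/3.
Get s_k = R·t_k = 2**k*(3*k**3 - 4*k**2 + 2*k + 4) with R(k) = B(k−1)f(k)/C(k) = (3*k + 2)*(k**2 - 2*k + 2)/(3*k**3 + 14*k**2 + 4*k + 6).
s_(k+1) − s_k = 2**k*(3*k**3 + 14*k**2 + 4*k + 6) = t_k.
s_(n+1) = 2**(n + 1)*(3*n**3 + 5*n**2 + 3*n + 5) and s_(0) = 4, so S(n) = 6*2**n*n**3 + 10*2**n*n**2 + 6*2**n*n + 10*2**n - 4.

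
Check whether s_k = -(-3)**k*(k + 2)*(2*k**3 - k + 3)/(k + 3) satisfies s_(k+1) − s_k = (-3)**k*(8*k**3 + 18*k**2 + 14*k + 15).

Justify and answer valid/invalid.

Invalid: residual (-3)**k*(-8*k**4 - 44*k**3 - 68*k**2 - 56*k - 48)/(k**2 + 7*k + 12) ≠ 0.

s_(k+1) = 3*(-3)**k*(k + 3)*(-k + 2*(k + 1)**3 + 2)/(k + 4)
s_(k+1) − s_k = (-3)**k*(8*k**5 + 66*k**4 + 192*k**3 + 261*k**2 + 217*k + 132)/(k**2 + 7*k + 12)
(s_(k+1) − s_k) − t_k = (-3)**k*(-8*k**4 - 44*k**3 - 68*k**2 - 56*k - 48)/(k**2 + 7*k + 12)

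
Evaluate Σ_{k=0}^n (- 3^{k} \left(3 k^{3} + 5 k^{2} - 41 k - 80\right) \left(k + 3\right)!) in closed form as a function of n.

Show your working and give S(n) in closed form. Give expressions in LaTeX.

r(k) = 3*(3*k**4 + 26*k**3 + 34*k**2 - 201*k - 452)/(3*k**3 + 5*k**2 - 41*k - 80) after simplifying.
Take A(k)=3*k + 12, B(k)=1, C(k)=k**3 + 5*k**2/3 - 41*k/3 - 80/3.
f must satisfy (3*k + 12)·f(k+1) − (1)·f(k) = k**3 + 5*k**2/3 - 41*k/3 - 80/3.
Degrees (1,0,3) ⇒ d ≤ 2.
Solving with deg f ≤ 2: f(k) = (k**2 - 4*k - 4)/3.
So s_k = (B(k−1)f/C)·t_k = ((k**2 - 4*k - 4)/(3*k**3 + 5*k**2 - 41*k - 80))·t_k = 3**k*(-k**2 + 4*k + 4)*factorial(k + 3).
s_(k+1) − s_k = -3**k*(3*k**3 + 5*k**2 - 41*k - 80)*factorial(k + 3) = t_k.
Telescope: S(n) = s_(n+1) − s_(0) = 3**(n + 1)*(-n**2 + 2*n + 7)*factorial(n + 4) − (24) = -3*3**n*n**2*factorial(n + 4) + 6*3**n*n*factorial(n + 4) + 21*3**n*factorial(n + 4) - 24.

S(n) = - 3 \cdot 3^{n} n^{2} \left(n + 4\right)! + 6 \cdot 3^{n} n \left(n + 4\right)! + 21 \cdot 3^{n} \left(n + 4\right)! - 24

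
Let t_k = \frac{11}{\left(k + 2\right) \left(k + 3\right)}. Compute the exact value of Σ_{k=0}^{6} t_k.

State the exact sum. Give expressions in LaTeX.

The ratio is (k + 2)/(k + 4).
Normal form (A,B,C) = (k + 2, k + 4, 1).
f must satisfy (k + 2)·f(k+1) − (k + 3)·f(k) = 1.
Bound: deg f ≤ 1.
Solve for f: f(k) = k/2 (degree 1 ≤ 1).
Get s_k = R·t_k = 11*k/(2*(k + 2)) with R(k) = B(k−1)f(k)/C(k) = k*(k + 3)/2.
Δs = 11/(k**2 + 5*k + 6), as required.
Telescoping: Σ = s_(7) − s_(0) = 77/18 − (0) = 77/18.

Σ = 77/18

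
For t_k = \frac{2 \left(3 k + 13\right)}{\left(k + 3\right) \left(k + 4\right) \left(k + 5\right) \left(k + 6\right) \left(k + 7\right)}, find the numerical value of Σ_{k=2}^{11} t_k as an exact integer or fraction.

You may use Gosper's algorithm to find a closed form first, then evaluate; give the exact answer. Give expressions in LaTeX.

r(k) = (k + 3)*(3*k + 16)/((k + 8)*(3*k + 13)) after simplifying.
Take A(k)=k + 3, B(k)=k + 8, C(k)=k + 13/3.
Key eq: (k + 3)·f(k+1) = (k + 7)·f(k) + (k + 13/3).
deg f ≤ 4 (via 1,1,1).
Coefficient equations give f(k) = k*(k + 4)*(k**2 + 14*k + 63)/270.
Get s_k = R·t_k = k*(k**2 + 14*k + 63)/(45*(k**3 + 14*k**2 + 63*k + 90)) with R(k) = B(k−1)f(k)/C(k) = k*(k + 4)*(k + 7)*(k**2 + 14*k + 63)/(90*(3*k + 13)).
s_(k+1) − s_k = 2*(3*k + 13)/(k**5 + 25*k**4 + 245*k**3 + 1175*k**2 + 2754*k + 2520) = t_k.
Sum = s_(12) − s_(2); s_(12) = 10/459, s_(2) = 19/1260 ⇒ 431/64260.

Σ = 431/64260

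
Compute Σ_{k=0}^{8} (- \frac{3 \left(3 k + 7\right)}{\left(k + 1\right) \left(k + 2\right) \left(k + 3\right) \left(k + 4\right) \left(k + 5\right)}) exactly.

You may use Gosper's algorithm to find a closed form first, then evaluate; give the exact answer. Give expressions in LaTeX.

Compute t_(k+1)/t_k: get (k + 1)*(3*k + 10)/((k + 6)*(3*k + 7)).
Take A(k)=k + 1, B(k)=k + 6, C(k)=k + 7/3.
Set up (k + 1)·f(k+1) − (k + 5)·f(k) − (k + 7/3) = 0.
Bound: deg f ≤ 4.
Match coefficients ⇒ f(k) = k*(k + 2)*(k**2 + 8*k + 19)/36.
R(k) = B(k−1)·f(k)/C(k) = k*(k + 2)*(k + 5)*(k**2 + 8*k + 19)/(12*(3*k + 7)); s_k = R·t_k = k*(-k**2 - 8*k - 19)/(4*(k**3 + 8*k**2 + 19*k + 12)).
Verify: 3*(-3*k - 7)/(k**5 + 15*k**4 + 85*k**3 + 225*k**2 + 274*k + 120) matches t_k.
Sum = s_(9) − s_(0); s_(9) = -129/520, s_(0) = 0 ⇒ -129/520.

Σ = -129/520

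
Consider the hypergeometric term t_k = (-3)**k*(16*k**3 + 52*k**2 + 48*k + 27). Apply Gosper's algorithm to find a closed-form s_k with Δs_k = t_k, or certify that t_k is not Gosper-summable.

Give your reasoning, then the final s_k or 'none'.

s_k = (-3)**k*(-4*k**3 - 4*k**2 + 3*k - 3)

Compute t_(k+1)/t_k: get 3*(-16*k**3 - 100*k**2 - 200*k - 143)/(16*k**3 + 52*k**2 + 48*k + 27).
Normal form (A,B,C) = (-3, 1, k**3 + 13*k**2/4 + 3*k + 27/16).
Need (-3)·f(k+1) − (1)·f(k) = k**3 + 13*k**2/4 + 3*k + 27/16.
Degrees (0,0,3) ⇒ d ≤ 3.
Solving with deg f ≤ 3: f(k) = -(4*k**3 + 4*k**2 - 3*k + 3)/16.
So s_k = (B(k−1)f/C)·t_k = (-(4*k**3 + 4*k**2 - 3*k + 3)/((4*k + 9)*(4*k**2 + 4*k + 3)))·t_k = (-3)**k*(-4*k**3 - 4*k**2 + 3*k - 3).
s_(k+1) − s_k = (-3)**k*(16*k**3 + 52*k**2 + 48*k + 27) = t_k.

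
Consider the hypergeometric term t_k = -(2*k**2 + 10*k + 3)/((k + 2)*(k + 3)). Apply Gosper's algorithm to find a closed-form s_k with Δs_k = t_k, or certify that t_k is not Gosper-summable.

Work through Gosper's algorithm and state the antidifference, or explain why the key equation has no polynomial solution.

s_k = k*(1 - 4*k)/(2*(k + 2))

Ratio r(k) = (k + 2)*(10*k + 2*(k + 1)**2 + 13)/((k + 4)*(2*k**2 + 10*k + 3)).
Normal form (A,B,C) = (k + 2, k + 4, k**2 + 5*k + 3/2).
Solve (k + 2)·f(k+1) − (k + 3)·f(k) = k**2 + 5*k + 3/2.
From deg A=1, deg B=1, deg C=2: d=2.
A polynomial solution: f(k) = k*(4*k - 1)/4.
So s_k = (B(k−1)f/C)·t_k = (k*(k + 3)*(4*k - 1)/(2*(2*k**2 + 10*k + 3)))·t_k = k*(1 - 4*k)/(2*(k + 2)).
Verify: (-2*k**2 - 10*k - 3)/(k**2 + 5*k + 6) matches t_k.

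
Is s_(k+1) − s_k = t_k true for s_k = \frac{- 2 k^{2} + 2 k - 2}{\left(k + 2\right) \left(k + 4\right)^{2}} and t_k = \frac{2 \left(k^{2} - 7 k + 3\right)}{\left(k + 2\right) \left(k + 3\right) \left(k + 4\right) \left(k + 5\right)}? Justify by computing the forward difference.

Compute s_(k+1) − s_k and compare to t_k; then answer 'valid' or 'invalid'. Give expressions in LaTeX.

Invalid: residual \frac{2 \left(- 2 k^{3} - k^{2} + 29 k - 17\right)}{k^{6} + 23 k^{5} + 217 k^{4} + 1073 k^{3} + 2926 k^{2} + 4160 k + 2400} ≠ 0.

s_(k+1) = 2*(k - (k + 1)**2)/((k + 3)*(k + 5)**2)
s_(k+1) − s_k = 2*(k**4 - 41*k**2 - 84*k + 43)/(k**6 + 23*k**5 + 217*k**4 + 1073*k**3 + 2926*k**2 + 4160*k + 2400)
(s_(k+1) − s_k) − t_k = 2*(-2*k**3 - k**2 + 29*k - 17)/(k**6 + 23*k**5 + 217*k**4 + 1073*k**3 + 2926*k**2 + 4160*k + 2400)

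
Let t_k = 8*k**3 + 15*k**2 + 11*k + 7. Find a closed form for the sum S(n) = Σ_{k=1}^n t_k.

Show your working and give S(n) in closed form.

S(n) = n*(2*n**3 + 9*n**2 + 15*n + 15)

The ratio is (8*k**3 + 39*k**2 + 65*k + 41)/(8*k**3 + 15*k**2 + 11*k + 7).
Normal form (A,B,C) = (1, 1, k**3 + 15*k**2/8 + 11*k/8 + 7/8).
f must satisfy (1)·f(k+1) − (1)·f(k) = k**3 + 15*k**2/8 + 11*k/8 + 7/8.
deg f ≤ 4 (via 0,0,3).
Coefficient equations give f(k) = k*(2*k**3 + k**2 + 4)/8.
Get s_k = R·t_k = k*(2*k**3 + k**2 + 4) with R(k) = B(k−1)f(k)/C(k) = k*(2*k**3 + k**2 + 4)/(8*k**3 + 15*k**2 + 11*k + 7).
s_(k+1) − s_k = 8*k**3 + 15*k**2 + 11*k + 7 = t_k.
Telescope: S(n) = s_(n+1) − s_(1) = 2*n**4 + 9*n**3 + 15*n**2 + 15*n + 7 − (7) = n*(2*n**3 + 9*n**2 + 15*n + 15).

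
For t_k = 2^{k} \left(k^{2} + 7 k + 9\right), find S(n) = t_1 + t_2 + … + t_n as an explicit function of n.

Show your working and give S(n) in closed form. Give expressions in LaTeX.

Ratio r(k) = 2*(k**2 + 9*k + 17)/(k**2 + 7*k + 9).
Take A(k)=2, B(k)=1, C(k)=k**2 + 7*k + 9.
Key eq: (2)·f(k+1) = (1)·f(k) + (k**2 + 7*k + 9).
deg f ≤ 2 (via 0,0,2).
Solving with deg f ≤ 2: f(k) = k**2 + 3*k + 1.
Then R = B(k−1)f/C = (k**2 + 3*k + 1)/(k**2 + 7*k + 9), so s_k = R(k)·t_k = 2**k*(k**2 + 3*k + 1).
Check: Δs_k = 2**k*(k**2 + 7*k + 9). ✓
Telescope: S(n) = s_(n+1) − s_(1) = 2**(n + 1)*(n**2 + 5*n + 5) − (10) = 2*2**n*n**2 + 10*2**n*n + 10*2**n - 10.

S(n) = 2 \cdot 2^{n} n^{2} + 10 \cdot 2^{n} n + 10 \cdot 2^{n} - 10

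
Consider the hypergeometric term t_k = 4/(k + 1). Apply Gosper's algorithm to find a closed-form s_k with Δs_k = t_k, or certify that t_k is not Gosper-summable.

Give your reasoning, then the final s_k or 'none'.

The ratio is (k + 1)/(k + 2).
Normal form (A,B,C) = (k + 1, k + 2, 1).
Key eq: (k + 1)·f(k+1) = (k + 1)·f(k) + (1).
d = 0 from the (1,1,0) case.
Generic f = c0 gives residual -1; -1 = 0 cannot hold, so t_k is not Gosper-summable.

none — t_k is not Gosper-summable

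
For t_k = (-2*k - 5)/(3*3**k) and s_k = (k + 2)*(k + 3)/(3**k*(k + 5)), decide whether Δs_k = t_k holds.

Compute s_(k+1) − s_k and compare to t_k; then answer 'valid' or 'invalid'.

s_(k+1) = (k + 3)*(k + 4)/(3*3**k*(k + 6))
s_(k+1) − s_k = (k + 3)*(-3*(k + 2)*(k + 6) + (k + 4)*(k + 5))/(3*3**k*(k + 5)*(k + 6))
(s_(k+1) − s_k) − t_k = 2*(k**2 + 9*k + 17)/(3**k*(k**2 + 11*k + 30))

Invalid: residual 2*(k**2 + 9*k + 17)/(3**k*(k**2 + 11*k + 30)) ≠ 0.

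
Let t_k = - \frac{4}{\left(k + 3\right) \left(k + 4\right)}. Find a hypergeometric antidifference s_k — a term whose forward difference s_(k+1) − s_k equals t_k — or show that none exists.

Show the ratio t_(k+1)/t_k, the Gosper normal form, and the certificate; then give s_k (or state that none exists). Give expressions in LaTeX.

s_k = - \frac{4 k}{3 k + 9}

Step 1: r(k) = (k + 3)/(k + 5).
Gosper form: A/B · C(k+1)/C(k) with A=k + 3, B=k + 5, C=1.
Need (k + 3)·f(k+1) − (k + 4)·f(k) = 1.
From deg A=1, deg B=1, deg C=0: d=1.
Match coefficients ⇒ f(k) = k/3.
Get s_k = R·t_k = -4*k/(3*k + 9) with R(k) = B(k−1)f(k)/C(k) = k*(k + 4)/3.
Verify: -4/(k**2 + 7*k + 12) matches t_k.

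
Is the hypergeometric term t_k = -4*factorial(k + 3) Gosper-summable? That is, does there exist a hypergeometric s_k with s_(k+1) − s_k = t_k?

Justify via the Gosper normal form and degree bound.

No — key equation has no polynomial f.

t_(k+1)/t_k = k + 4.
Gosper form: A/B · C(k+1)/C(k) with A=k + 4, B=1, C=1.
Set up (k + 4)·f(k+1) − (1)·f(k) − (1) = 0.
Bound: deg f ≤ -1.
d = -1 < 0 ⇒ no nonzero polynomial f; not summable.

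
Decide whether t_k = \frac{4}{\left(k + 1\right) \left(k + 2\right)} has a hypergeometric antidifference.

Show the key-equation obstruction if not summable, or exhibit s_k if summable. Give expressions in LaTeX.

Step 1: r(k) = (k + 1)/(k + 3).
Factor: A=k + 1; B=k + 3; C=1.
f must satisfy (k + 1)·f(k+1) − (k + 2)·f(k) = 1.
d = 1 from the (1,1,0) case.
Solving with deg f ≤ 1: f(k) = k.
Certificate R = B(k−1)f/C = k*(k + 2) gives s_k = 4*k/(k + 1).
Δs = 4/(k**2 + 3*k + 2), as required.

Yes. s_k = \frac{4 k}{k + 1}.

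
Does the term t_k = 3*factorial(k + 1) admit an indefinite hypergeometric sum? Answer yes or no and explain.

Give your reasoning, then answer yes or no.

No — negative degree bound, so no certificate f.

Compute t_(k+1)/t_k: get k + 2.
Factor: A=k + 2; B=1; C=1.
Solve (k + 2)·f(k+1) − (1)·f(k) = 1.
d = -1 from the (1,0,0) case.
Negative degree bound (-1): no f exists, t_k not Gosper-summable.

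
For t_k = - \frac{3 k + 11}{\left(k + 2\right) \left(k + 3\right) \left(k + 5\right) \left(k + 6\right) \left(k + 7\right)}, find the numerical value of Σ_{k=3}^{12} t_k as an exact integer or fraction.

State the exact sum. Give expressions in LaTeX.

Σ = -53/20520

Step 1: r(k) = (k + 2)*(k + 5)*(3*k + 14)/((k + 4)*(k + 8)*(3*k + 11)).
So A=k + 2 and B=k + 8, with C=k**2 + 23*k/3 + 44/3.
Need (k + 2)·f(k+1) − (k + 7)·f(k) = k**2 + 23*k/3 + 44/3.
d = 5 from the (1,1,2) case.
Solving with deg f ≤ 5: f(k) = k*(k + 3)*(k + 4)*(k**2 + 13*k + 52)/180.
So s_k = (B(k−1)f/C)·t_k = (k*(k + 3)*(k + 7)*(k**2 + 13*k + 52)/(60*(3*k + 11)))·t_k = k*(-k**2 - 13*k - 52)/(60*(k**3 + 13*k**2 + 52*k + 60)).
s_(k+1) − s_k = (-3*k - 11)/(k**5 + 23*k**4 + 203*k**3 + 853*k**2 + 1692*k + 1260) = t_k.
Σ_(k=3)^(12) t_k = s_(13) − s_(3) = -169/10260 − (-1/72) = -53/20520.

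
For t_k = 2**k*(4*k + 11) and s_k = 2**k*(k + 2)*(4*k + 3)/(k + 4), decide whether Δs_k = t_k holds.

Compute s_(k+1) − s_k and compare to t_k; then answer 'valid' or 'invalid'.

Invalid: residual 2**(k + 1)*(-4*k**2 - 23*k - 41)/(k**2 + 9*k + 20) ≠ 0.

s_(k+1) = 2**(k + 1)*(k + 3)*(4*k + 7)/(k + 5)
s_(k+1) − s_k = 2**k*(4*k**3 + 39*k**2 + 133*k + 138)/(k**2 + 9*k + 20)
(s_(k+1) − s_k) − t_k = 2**(k + 1)*(-4*k**2 - 23*k - 41)/(k**2 + 9*k + 20)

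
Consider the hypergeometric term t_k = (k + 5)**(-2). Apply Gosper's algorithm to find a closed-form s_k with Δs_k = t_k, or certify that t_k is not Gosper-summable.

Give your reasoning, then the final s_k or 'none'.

t_(k+1)/t_k = (k + 5)**2/(k + 6)**2.
Factor: A=k**2 + 10*k + 25; B=k**2 + 12*k + 36; C=1.
Key eq: (k**2 + 10*k + 25)·f(k+1) = (k**2 + 10*k + 25)·f(k) + (1).
deg f ≤ 0 (via 2,2,0).
Write f(k) = c0. Then LHS − RHS = -1, requiring -1 = 0: contradictory. No certificate.

none — t_k is not Gosper-summable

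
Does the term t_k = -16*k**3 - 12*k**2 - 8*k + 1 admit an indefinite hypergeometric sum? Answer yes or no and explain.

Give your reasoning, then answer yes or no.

Yes. s_k = k*(-4*k**3 + 4*k**2 - 2*k + 3).

Step 1: r(k) = (16*k**3 + 60*k**2 + 80*k + 35)/(16*k**3 + 12*k**2 + 8*k - 1).
Take A(k)=1, B(k)=1, C(k)=k**3 + 3*k**2/4 + k/2 - 1/16.
Key eq: (1)·f(k+1) = (1)·f(k) + (k**3 + 3*k**2/4 + k/2 - 1/16).
deg f ≤ 4 (via 0,0,3).
Solve for f: f(k) = k*(4*k**3 - 4*k**2 + 2*k - 3)/16 (degree 4 ≤ 4).
Certificate R = B(k−1)f/C = k*(4*k**3 - 4*k**2 + 2*k - 3)/(16*k**3 + 12*k**2 + 8*k - 1) gives s_k = k*(-4*k**3 + 4*k**2 - 2*k + 3).
Verify: -16*k**3 - 12*k**2 - 8*k + 1 matches t_k.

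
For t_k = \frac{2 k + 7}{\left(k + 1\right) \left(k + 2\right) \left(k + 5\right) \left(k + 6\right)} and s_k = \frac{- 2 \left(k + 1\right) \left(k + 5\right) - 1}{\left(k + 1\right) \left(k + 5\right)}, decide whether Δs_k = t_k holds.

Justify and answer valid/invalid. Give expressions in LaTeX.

valid; difference matches t_k

s_(k+1) = (-2*(k + 2)*(k + 6) - 1)/((k + 2)*(k + 6))
s_(k+1) − s_k = (2*k + 7)/(k**4 + 14*k**3 + 65*k**2 + 112*k + 60)
(s_(k+1) − s_k) − t_k = 0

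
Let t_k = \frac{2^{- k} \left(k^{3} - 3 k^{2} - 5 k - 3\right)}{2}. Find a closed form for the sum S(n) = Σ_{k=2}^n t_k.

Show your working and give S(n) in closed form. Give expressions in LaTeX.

S(n) = 2^{- n - 1} \left(- n^{3} - 3 n^{2} - n + 5\right)

Step 1: r(k) = (k**3 - 8*k - 10)/(2*(k**3 - 3*k**2 - 5*k - 3)).
Factor: A=1/2; B=1; C=k**3 - 3*k**2 - 5*k - 3.
f must satisfy (1/2)·f(k+1) − (1)·f(k) = k**3 - 3*k**2 - 5*k - 3.
From deg A=0, deg B=0, deg C=3: d=3.
Solving with deg f ≤ 3: f(k) = -2*(k - 2)*(k**2 + 2*k + 2).
Certificate R = B(k−1)f/C = -2*(k - 2)*(k**2 + 2*k + 2)/(k**3 - 3*k**2 - 5*k - 3) gives s_k = (-k**3 + 2*k + 4)/2**k.
s_(k+1) − s_k = (k**3 - 3*k**2 - 5*k - 3)/(2*2**k) = t_k.
Evaluate: s_(n+1) = 2**(-n - 1)*(-n**3 - 3*n**2 - n + 5); subtract s_(2) = 0 ⇒ S(n) = 2**(-n - 1)*(-n**3 - 3*n**2 - n + 5).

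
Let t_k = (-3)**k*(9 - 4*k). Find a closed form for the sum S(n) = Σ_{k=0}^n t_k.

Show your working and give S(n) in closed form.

S(n) = -3*(-3)**n*n + 6*(-3)**n + 3

The ratio is 3*(5 - 4*k)/(4*k - 9).
A = -3, B = 1, C = k - 9/4.
Need (-3)·f(k+1) − (1)·f(k) = k - 9/4.
deg f ≤ 1 (via 0,0,1).
Match coefficients ⇒ f(k) = -(k - 3)/4.
Then R = B(k−1)f/C = -(k - 3)/(4*k - 9), so s_k = R(k)·t_k = (-3)**k*(k - 3).
Δs = (-3)**k*(9 - 4*k), as required.
s_(n+1) = (-3)**(n + 1)*(n - 2) and s_(0) = -3, so S(n) = -3*(-3)**n*n + 6*(-3)**n + 3.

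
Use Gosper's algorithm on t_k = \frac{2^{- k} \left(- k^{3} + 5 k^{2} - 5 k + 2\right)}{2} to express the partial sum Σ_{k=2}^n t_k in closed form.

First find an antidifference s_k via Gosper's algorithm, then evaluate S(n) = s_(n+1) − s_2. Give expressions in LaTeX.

Ratio r(k) = (k**3/2 - k**2 - k - 1/2)/(k**3 - 5*k**2 + 5*k - 2).
Take A(k)=1/2, B(k)=1, C(k)=k**3 - 5*k**2 + 5*k - 2.
Set up (1/2)·f(k+1) − (1)·f(k) − (k**3 - 5*k**2 + 5*k - 2) = 0.
Bound: deg f ≤ 3.
Solve for f: f(k) = -2*(k**3 - 2*k**2 + 4*k + 1) (degree 3 ≤ 3).
So s_k = (B(k−1)f/C)·t_k = (-2*(k**3 - 2*k**2 + 4*k + 1)/(k**3 - 5*k**2 + 5*k - 2))·t_k = (k**3 - 2*k**2 + 4*k + 1)/2**k.
s_(k+1) − s_k = (-k**3 + 5*k**2 - 5*k + 2)/(2*2**k) = t_k.
Telescope: S(n) = s_(n+1) − s_(2) = 2**(-n - 1)*(n**3 + n**2 + 3*n + 4) − (9/4) = 2**(-n - 2)*(-9*2**n + 2*n**3 + 2*n**2 + 6*n + 8).

S(n) = 2^{- n - 2} \left(- 9 \cdot 2^{n} + 2 n^{3} + 2 n^{2} + 6 n + 8\right)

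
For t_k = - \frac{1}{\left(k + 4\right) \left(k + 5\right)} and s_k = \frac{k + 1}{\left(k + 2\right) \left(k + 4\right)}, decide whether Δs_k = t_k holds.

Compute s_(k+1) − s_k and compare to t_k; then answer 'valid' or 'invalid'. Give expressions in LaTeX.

s_(k+1) = (k + 2)/((k + 3)*(k + 5))
s_(k+1) − s_k = (-k**2 - 3*k + 1)/(k**4 + 14*k**3 + 71*k**2 + 154*k + 120)
(s_(k+1) − s_k) − t_k = (2*k + 7)/(k**4 + 14*k**3 + 71*k**2 + 154*k + 120)

Invalid: residual \frac{2 k + 7}{k^{4} + 14 k^{3} + 71 k^{2} + 154 k + 120} ≠ 0.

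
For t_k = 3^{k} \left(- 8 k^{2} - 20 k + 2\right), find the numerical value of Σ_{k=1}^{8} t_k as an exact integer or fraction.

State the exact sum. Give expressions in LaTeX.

Σ = -5944272

t_(k+1)/t_k = 3*(4*k**2 + 18*k + 13)/(4*k**2 + 10*k - 1).
Gosper form: A/B · C(k+1)/C(k) with A=3, B=1, C=k**2 + 5*k/2 - 1/4.
Need (3)·f(k+1) − (1)·f(k) = k**2 + 5*k/2 - 1/4.
Degrees (0,0,2) ⇒ d ≤ 2.
Solving with deg f ≤ 2: f(k) = (2*k**2 - k - 2)/4.
R(k) = B(k−1)·f(k)/C(k) = (2*k**2 - k - 2)/(4*k**2 + 10*k - 1); s_k = R·t_k = 2*3**k*(-2*k**2 + k + 2).
Verify: 3**k*(-8*k**2 - 20*k + 2) matches t_k.
Sum = s_(9) − s_(1); s_(9) = -5944266, s_(1) = 6 ⇒ -5944272.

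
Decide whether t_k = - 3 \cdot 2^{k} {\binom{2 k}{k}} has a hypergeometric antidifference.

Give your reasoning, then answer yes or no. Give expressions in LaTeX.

No — key equation has no polynomial f.

Ratio r(k) = 4*(2*k + 1)/(k + 1).
Normal form (A,B,C) = (8*k + 4, k + 1, 1).
Solve (8*k + 4)·f(k+1) − (k)·f(k) = 1.
deg f ≤ -1 (via 1,1,0).
Negative degree bound (-1): no f exists, t_k not Gosper-summable.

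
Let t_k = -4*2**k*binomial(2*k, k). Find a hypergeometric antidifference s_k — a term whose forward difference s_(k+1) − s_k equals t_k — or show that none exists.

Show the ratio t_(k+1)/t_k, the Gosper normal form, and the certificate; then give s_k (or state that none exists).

not Gosper-summable; s_k does not exist

Ratio r(k) = 4*(2*k + 1)/(k + 1).
Take A(k)=8*k + 4, B(k)=k + 1, C(k)=1.
f must satisfy (8*k + 4)·f(k+1) − (k)·f(k) = 1.
d = -1 from the (1,1,0) case.
Negative degree bound (-1): no f exists, t_k not Gosper-summable.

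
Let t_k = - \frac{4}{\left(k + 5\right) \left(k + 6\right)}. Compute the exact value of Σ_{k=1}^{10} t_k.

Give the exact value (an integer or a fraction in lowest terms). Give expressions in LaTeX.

r(k) = (k + 5)/(k + 7) after simplifying.
Gosper form: A/B · C(k+1)/C(k) with A=k + 5, B=k + 7, C=1.
Key eq: (k + 5)·f(k+1) = (k + 6)·f(k) + (1).
deg f ≤ 1 (via 1,1,0).
A polynomial solution: f(k) = k/5.
Get s_k = R·t_k = -4*k/(5*k + 25) with R(k) = B(k−1)f(k)/C(k) = k*(k + 6)/5.
Verify: -4/(k**2 + 11*k + 30) matches t_k.
Evaluate s at k=11 and k=1: -11/20 and -2/15; difference -5/12.

Σ = -5/12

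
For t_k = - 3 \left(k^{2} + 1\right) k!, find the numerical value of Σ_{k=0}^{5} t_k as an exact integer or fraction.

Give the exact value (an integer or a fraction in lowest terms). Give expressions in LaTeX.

t_(k+1)/t_k = (k + 1)*((k + 1)**2 + 1)/(k**2 + 1).
Take A(k)=k + 1, B(k)=1, C(k)=k**2 + 1.
Solve (k + 1)·f(k+1) − (1)·f(k) = k**2 + 1.
From deg A=1, deg B=0, deg C=2: d=1.
A polynomial solution: f(k) = k - 1.
R(k) = B(k−1)·f(k)/C(k) = (k - 1)/(k**2 + 1); s_k = R·t_k = -3*(k - 1)*factorial(k).
Check: Δs_k = -3*(k**2 + 1)*factorial(k). ✓
Evaluate s at k=6 and k=0: -10800 and 3; difference -10803.

Σ = -10803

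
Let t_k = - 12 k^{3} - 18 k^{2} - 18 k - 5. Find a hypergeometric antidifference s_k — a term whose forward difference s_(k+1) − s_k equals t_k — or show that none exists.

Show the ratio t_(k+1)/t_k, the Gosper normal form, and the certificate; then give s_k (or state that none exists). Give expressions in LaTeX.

s_k = k \left(- 3 k^{3} - 3 k + 1\right)

r(k) = (12*k**3 + 54*k**2 + 90*k + 53)/(12*k**3 + 18*k**2 + 18*k + 5) after simplifying.
Gosper form: A/B · C(k+1)/C(k) with A=1, B=1, C=k**3 + 3*k**2/2 + 3*k/2 + 5/12.
Need (1)·f(k+1) − (1)·f(k) = k**3 + 3*k**2/2 + 3*k/2 + 5/12.
Bound: deg f ≤ 4.
Solving with deg f ≤ 4: f(k) = k*(3*k**3 + 3*k - 1)/12.
Get s_k = R·t_k = k*(-3*k**3 - 3*k + 1) with R(k) = B(k−1)f(k)/C(k) = k*(3*k**3 + 3*k - 1)/(12*k**3 + 18*k**2 + 18*k + 5).
s_(k+1) − s_k = -12*k**3 - 18*k**2 - 18*k - 5 = t_k.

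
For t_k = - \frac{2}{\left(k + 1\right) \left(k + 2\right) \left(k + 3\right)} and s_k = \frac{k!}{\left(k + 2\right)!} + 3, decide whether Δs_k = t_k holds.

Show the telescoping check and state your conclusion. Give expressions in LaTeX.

Valid: the claim telescopes to t_k.

s_(k+1) = (3*k**2 + 15*k + 19)/((k + 2)*(k + 3))
s_(k+1) − s_k = -2/((k + 1)*(k + 2)*(k + 3))
(s_(k+1) − s_k) − t_k = 0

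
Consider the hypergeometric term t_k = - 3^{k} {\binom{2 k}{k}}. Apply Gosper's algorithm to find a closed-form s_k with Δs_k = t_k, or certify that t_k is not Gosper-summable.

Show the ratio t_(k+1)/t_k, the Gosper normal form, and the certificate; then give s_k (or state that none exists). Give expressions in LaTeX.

not Gosper-summable; s_k does not exist

The ratio is 6*(2*k + 1)/(k + 1).
Gosper form: A/B · C(k+1)/C(k) with A=12*k + 6, B=k + 1, C=1.
Set up (12*k + 6)·f(k+1) − (k)·f(k) − (1) = 0.
Bound: deg f ≤ -1.
Bound -1 < 0, so the key equation has no polynomial solution.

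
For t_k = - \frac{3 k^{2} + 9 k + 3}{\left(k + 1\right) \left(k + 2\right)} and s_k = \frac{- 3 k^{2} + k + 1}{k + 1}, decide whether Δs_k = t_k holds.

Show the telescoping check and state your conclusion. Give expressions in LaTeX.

Valid — Δs_k = t_k.

s_(k+1) = (k - 3*(k + 1)**2 + 2)/(k + 2)
s_(k+1) − s_k = 3*(-k**2 - 3*k - 1)/(k**2 + 3*k + 2)
(s_(k+1) − s_k) − t_k = 0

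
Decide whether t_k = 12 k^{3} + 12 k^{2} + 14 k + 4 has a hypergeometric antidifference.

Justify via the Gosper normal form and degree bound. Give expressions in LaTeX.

Yes. s_k = k \left(3 k^{3} - 2 k^{2} + 4 k - 1\right).

t_(k+1)/t_k = (6*k**3 + 24*k**2 + 37*k + 21)/(6*k**3 + 6*k**2 + 7*k + 2).
So A=1 and B=1, with C=k**3 + k**2 + 7*k/6 + 1/3.
Key eq: (1)·f(k+1) = (1)·f(k) + (k**3 + k**2 + 7*k/6 + 1/3).
deg f ≤ 4 (via 0,0,3).
Solve for f: f(k) = k*(3*k**3 - 2*k**2 + 4*k - 1)/12 (degree 4 ≤ 4).
Then R = B(k−1)f/C = k*(3*k**3 - 2*k**2 + 4*k - 1)/(2*(6*k**3 + 6*k**2 + 7*k + 2)), so s_k = R(k)·t_k = k*(3*k**3 - 2*k**2 + 4*k - 1).
Δs = 12*k**3 + 12*k**2 + 14*k + 4, as required.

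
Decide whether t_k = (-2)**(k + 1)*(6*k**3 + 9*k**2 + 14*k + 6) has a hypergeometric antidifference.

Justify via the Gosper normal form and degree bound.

The ratio is 2*(-6*k**3 - 27*k**2 - 50*k - 35)/(6*k**3 + 9*k**2 + 14*k + 6).
Gosper form: A/B · C(k+1)/C(k) with A=-2, B=1, C=k**3 + 3*k**2/2 + 7*k/3 + 1.
Key eq: (-2)·f(k+1) = (1)·f(k) + (k**3 + 3*k**2/2 + 7*k/3 + 1).
deg f ≤ 3 (via 0,0,3).
Coefficient equations give f(k) = -k*(2*k**2 - k + 2)/6.
Certificate R = B(k−1)f/C = -k*(2*k**2 - k + 2)/(6*k**3 + 9*k**2 + 14*k + 6) gives s_k = 2*(-2)**k*k*(2*k**2 - k + 2).
Check: Δs_k = (-2)**(k + 1)*(6*k**3 + 9*k**2 + 14*k + 6). ✓

Yes. s_k = 2*(-2)**k*k*(2*k**2 - k + 2).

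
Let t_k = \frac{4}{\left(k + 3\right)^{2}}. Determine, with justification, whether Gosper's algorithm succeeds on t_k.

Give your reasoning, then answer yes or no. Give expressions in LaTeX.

r(k) = (k + 3)**2/(k + 4)**2 after simplifying.
Factor: A=k**2 + 6*k + 9; B=k**2 + 8*k + 16; C=1.
Set up (k**2 + 6*k + 9)·f(k+1) − (k**2 + 6*k + 9)·f(k) − (1) = 0.
From deg A=2, deg B=2, deg C=0: d=0.
f = c0 ⇒ A·f(k+1) − B(k−1)·f(k) − C = -1. The system {-1 = 0} is inconsistent; no antidifference.

No; the coefficient equations for f are inconsistent.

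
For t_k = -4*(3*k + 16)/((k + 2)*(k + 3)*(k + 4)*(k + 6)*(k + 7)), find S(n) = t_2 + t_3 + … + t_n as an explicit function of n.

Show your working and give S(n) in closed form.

S(n) = (-n**3 - 14*n**2 - 61*n + 76)/(40*(n**3 + 14*n**2 + 61*n + 84))

r(k) = (k + 2)*(k + 6)*(3*k + 19)/((k + 5)*(k + 8)*(3*k + 16)) after simplifying.
Gosper form: A/B · C(k+1)/C(k) with A=k + 2, B=k + 8, C=k**2 + 31*k/3 + 80/3.
Key eq: (k + 2)·f(k+1) = (k + 7)·f(k) + (k**2 + 31*k/3 + 80/3).
From deg A=1, deg B=1, deg C=2: d=5.
Solve for f: f(k) = k*(k + 4)*(k + 5)*(k**2 + 11*k + 36)/108 (degree 5 ≤ 5).
So s_k = (B(k−1)f/C)·t_k = (k*(k + 4)*(k + 7)*(k**2 + 11*k + 36)/(36*(3*k + 16)))·t_k = k*(-k**2 - 11*k - 36)/(9*(k**3 + 11*k**2 + 36*k + 36)).
Δs = 4*(-3*k - 16)/(k**5 + 22*k**4 + 185*k**3 + 740*k**2 + 1404*k + 1008), as required.
Σ_(k=2)^n t_k = s_(n+1) − s_(2) = ((-n**3 - 14*n**2 - 61*n - 48)/(9*(n**3 + 14*n**2 + 61*n + 84))) − (-31/360), i.e. (-n**3 - 14*n**2 - 61*n + 76)/(40*(n**3 + 14*n**2 + 61*n + 84)).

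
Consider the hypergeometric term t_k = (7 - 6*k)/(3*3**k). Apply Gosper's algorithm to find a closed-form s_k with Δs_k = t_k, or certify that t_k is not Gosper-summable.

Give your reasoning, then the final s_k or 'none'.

Ratio r(k) = (6*k - 1)/(3*(6*k - 7)).
Factor: A=1/3; B=1; C=k - 7/6.
Set up (1/3)·f(k+1) − (1)·f(k) − (k - 7/6) = 0.
deg f ≤ 1 (via 0,0,1).
Solving with deg f ≤ 1: f(k) = -(3*k - 2)/2.
Certificate R = B(k−1)f/C = -3*(3*k - 2)/(6*k - 7) gives s_k = (3*k - 2)/3**k.
Δs = (7 - 6*k)/(3*3**k), as required.

s_k = (3*k - 2)/3**k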